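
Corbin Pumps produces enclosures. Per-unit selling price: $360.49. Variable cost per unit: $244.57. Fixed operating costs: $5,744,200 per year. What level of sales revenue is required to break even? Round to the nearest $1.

$17,863,411

CM per unit = $360.49 − $244.57 = $115.92; CM ratio = $115.92 / $360.49 = 0.3216.
Break-even sales = FC ÷ CM ratio = $5,744,200 × $360.49 / $115.92 = $17,863,411.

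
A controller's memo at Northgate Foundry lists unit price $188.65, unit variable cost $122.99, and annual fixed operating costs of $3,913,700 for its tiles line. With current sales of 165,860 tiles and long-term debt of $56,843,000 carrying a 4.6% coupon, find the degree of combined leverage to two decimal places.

At 165,860 units, contribution = 165,860 × $65.66 = $10,890,367.60.
Subtracting fixed costs: EBIT = $10,890,367.60 − $3,913,700 = $6,976,667.60. Interest = $2,614,778.00.
DOL = $10,890,367.60 ÷ $6,976,667.60 = 1.5610; DFL = $6,976,667.60 ÷ $4,361,889.60 = 1.5995.
Combined leverage = 1.5610 × 1.5995 = 2.4968.

2.50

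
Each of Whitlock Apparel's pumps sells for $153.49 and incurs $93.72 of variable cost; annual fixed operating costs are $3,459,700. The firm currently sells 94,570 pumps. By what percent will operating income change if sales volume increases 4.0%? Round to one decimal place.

Total contribution margin = 94,570 × $59.77 = $5,652,448.90.
Subtracting fixed costs: EBIT = $5,652,448.90 − $3,459,700 = $2,192,748.90.
Degree of operating leverage = $5,652,448.90 / $2,192,748.90 = 2.5778.
%ΔEBIT = DOL × %ΔSales = 2.5778 × +4.0% = +10.3%.

+10.3%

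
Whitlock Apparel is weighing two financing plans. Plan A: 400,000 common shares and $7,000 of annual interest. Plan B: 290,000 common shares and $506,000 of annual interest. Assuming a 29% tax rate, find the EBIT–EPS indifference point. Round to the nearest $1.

Set EPS_A = EPS_B: (EBIT − $7,000)(1 − 0.29) ÷ 400,000 = (EBIT − $506,000)(1 − 0.29) ÷ 290,000.
Cancelling (1 − t) and cross-multiplying: 290,000·(EBIT − 7,000) = 400,000·(EBIT − 506,000).
Solving, EBIT = (506,000·400,000 − 7,000·290,000) / (400,000 − 290,000) = 200,370,000,000 / 110,000 = 1,821,545.45.

$1,821,545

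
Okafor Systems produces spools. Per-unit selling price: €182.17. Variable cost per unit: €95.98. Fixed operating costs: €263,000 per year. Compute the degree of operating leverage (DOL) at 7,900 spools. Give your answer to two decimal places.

1.63

At 7,900 units, contribution = 7,900 × €86.19 = €680,901.00.
Operating income = contribution − fixed costs = €680,901.00 − €263,000 = €417,901.00.
Degree of operating leverage = €680,901.00 / €417,901.00 = 1.6293.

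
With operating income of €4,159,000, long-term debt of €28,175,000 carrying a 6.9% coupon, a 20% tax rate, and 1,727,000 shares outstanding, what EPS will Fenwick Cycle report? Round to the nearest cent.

€1.03

Interest = €1,944,075.00, so EBT = €4,159,000 − €1,944,075.00 = €2,214,925.00.
After tax at 20%: net income = €2,214,925.00 × 0.80 = €1,771,940.00.
EPS = €1,771,940.00 ÷ 1,727,000 = €1.03.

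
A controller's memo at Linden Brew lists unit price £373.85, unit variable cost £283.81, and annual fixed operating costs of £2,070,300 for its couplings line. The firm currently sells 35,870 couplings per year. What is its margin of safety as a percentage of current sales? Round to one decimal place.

35.9%

Contribution margin per unit = £373.85 − £283.81 = £90.04. Break-even units = £2,070,300 ÷ £90.04 = 22,993.11; break-even revenue = 22,993.11 × £373.85 = £8,595,975.73.
Current sales = 35,870 × £373.85 = £13,409,999.50.
Margin of safety = (£13,409,999.50 − £8,595,975.73) ÷ £13,409,999.50 = 35.9%.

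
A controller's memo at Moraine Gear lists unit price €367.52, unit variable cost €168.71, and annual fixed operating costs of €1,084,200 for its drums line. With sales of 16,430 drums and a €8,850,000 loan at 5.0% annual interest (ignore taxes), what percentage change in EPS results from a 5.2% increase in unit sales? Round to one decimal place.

At 16,430 units, contribution = 16,430 × €198.81 = €3,266,448.30.
Subtracting fixed costs: EBIT = €3,266,448.30 − €1,084,200 = €2,182,248.30.
After interest of €442,500.00, pre-tax earnings = €1,739,748.30.
Degree of combined leverage = contribution ÷ (EBIT − I) = €3,266,448.30 ÷ €1,739,748.30 = 1.8775.
EPS therefore changes by 1.8775 × (+5.2%) = +9.8%.

+9.8%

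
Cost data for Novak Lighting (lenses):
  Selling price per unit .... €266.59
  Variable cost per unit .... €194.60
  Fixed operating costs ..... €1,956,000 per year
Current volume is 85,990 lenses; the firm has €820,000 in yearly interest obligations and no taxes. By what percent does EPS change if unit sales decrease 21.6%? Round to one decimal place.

Contribution at this volume is 85,990 × €71.99 = €6,190,420.10.
EBIT = €6,190,420.10 − €1,956,000 = €4,234,420.10.
After interest of €820,000.00, pre-tax earnings = €3,414,420.10.
DCL = total CM / (EBIT − I) = €6,190,420.10 / €3,414,420.10 = 1.8130.
EPS therefore changes by 1.8130 × (-21.6%) = -39.2%.

-39.2%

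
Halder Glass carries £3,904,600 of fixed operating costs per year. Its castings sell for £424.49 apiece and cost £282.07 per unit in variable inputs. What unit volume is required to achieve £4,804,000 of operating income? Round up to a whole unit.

Unit CM = price − variable cost = £424.49 − £282.07 = £142.42.
Required volume = (fixed costs + target profit) ÷ CM = (£3,904,600 + £4,804,000) ÷ £142.42 = 61,147.31, so 61,148 castings.

61,148 castings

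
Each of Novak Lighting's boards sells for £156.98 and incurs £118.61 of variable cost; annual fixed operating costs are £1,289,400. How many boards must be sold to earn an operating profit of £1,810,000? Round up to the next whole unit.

Contribution margin per unit = £156.98 − £118.61 = £38.37.
Need Q such that Q × £38.37 − £1,289,400 = £1,810,000, i.e. Q = £3,099,400 / £38.37 = 80,776.65 → 80,777.

80,777 boards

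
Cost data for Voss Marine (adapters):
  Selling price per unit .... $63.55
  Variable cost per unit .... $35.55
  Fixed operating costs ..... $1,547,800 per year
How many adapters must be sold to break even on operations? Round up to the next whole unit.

55,279 adapters

Each unit contributes $63.55 − $35.55 = $28.00.
Break-even Q = $1,547,800 / $28.00 = 55,278.57 → 55,279 adapters.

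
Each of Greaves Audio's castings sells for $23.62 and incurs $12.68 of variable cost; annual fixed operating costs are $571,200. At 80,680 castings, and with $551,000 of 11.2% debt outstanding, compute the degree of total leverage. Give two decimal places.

Contribution at this volume is 80,680 × $10.94 = $882,639.20.
Operating income = contribution − fixed costs = $882,639.20 − $571,200 = $311,439.20. Interest = $61,712.00.
DOL = $882,639.20 ÷ $311,439.20 = 2.8341; DFL = $311,439.20 ÷ $249,727.20 = 1.2471.
Combined leverage = 2.8341 × 1.2471 = 3.5344.

3.53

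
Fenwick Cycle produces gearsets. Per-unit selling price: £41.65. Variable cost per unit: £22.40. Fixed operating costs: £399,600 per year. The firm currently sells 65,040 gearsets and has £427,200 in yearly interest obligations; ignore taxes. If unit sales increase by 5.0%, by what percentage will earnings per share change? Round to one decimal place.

Contribution at this volume is 65,040 × £19.25 = £1,252,020.00.
Operating income = contribution − fixed costs = £1,252,020.00 − £399,600 = £852,420.00.
After interest of £427,200.00, pre-tax earnings = £425,220.00.
DCL = total CM / (EBIT − I) = £1,252,020.00 / £425,220.00 = 2.9444.
%ΔEPS = DCL × %ΔSales = 2.9444 × +5.0% = +14.7%.

+14.7%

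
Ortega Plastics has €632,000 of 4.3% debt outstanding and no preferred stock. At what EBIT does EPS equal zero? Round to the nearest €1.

€27,176

Annual interest = 4.3% × €632,000 = €27,176.00.
With no preferred dividends, EPS = 0 when EBIT exactly covers interest, so the financial break-even EBIT is €27,176.00.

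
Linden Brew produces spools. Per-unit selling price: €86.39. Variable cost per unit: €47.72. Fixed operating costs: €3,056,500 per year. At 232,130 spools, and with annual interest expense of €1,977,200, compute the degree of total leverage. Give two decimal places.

Total contribution margin = 232,130 × €38.67 = €8,976,467.10.
Subtracting fixed costs: EBIT = €8,976,467.10 − €3,056,500 = €5,919,967.10. Interest = €1,977,200.00.
DOL = €8,976,467.10 ÷ €5,919,967.10 = 1.5163; DFL = €5,919,967.10 ÷ €3,942,767.10 = 1.5015.
DCL = DOL × DFL = 1.5163 × 1.5015 = 2.2767.

2.28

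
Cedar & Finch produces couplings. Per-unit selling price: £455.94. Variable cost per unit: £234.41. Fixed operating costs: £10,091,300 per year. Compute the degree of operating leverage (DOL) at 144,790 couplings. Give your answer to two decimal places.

Total contribution margin = 144,790 × £221.53 = £32,075,328.70.
Operating income = contribution − fixed costs = £32,075,328.70 − £10,091,300 = £21,984,028.70.
Degree of operating leverage = £32,075,328.70 / £21,984,028.70 = 1.4590.

1.46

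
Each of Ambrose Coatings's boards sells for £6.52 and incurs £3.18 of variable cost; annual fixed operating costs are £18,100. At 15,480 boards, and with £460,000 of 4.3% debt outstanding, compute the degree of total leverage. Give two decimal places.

Contribution at this volume is 15,480 × £3.34 = £51,703.20.
EBIT = £51,703.20 − £18,100 = £33,603.20. Interest = £19,780.00, so EBIT − I = £13,823.20.
Degree of total leverage = total CM / (EBIT − interest) = £51,703.20 / £13,823.20 = 3.7403.

3.74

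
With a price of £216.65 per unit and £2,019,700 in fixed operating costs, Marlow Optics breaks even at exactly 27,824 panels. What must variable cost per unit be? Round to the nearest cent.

£144.06

At break-even, FC = Q × (P − VC), so P − VC = £2,019,700 ÷ 27,824 = £72.5884.
Hence VC = price − CM = £216.65 − £72.5884 = £144.06.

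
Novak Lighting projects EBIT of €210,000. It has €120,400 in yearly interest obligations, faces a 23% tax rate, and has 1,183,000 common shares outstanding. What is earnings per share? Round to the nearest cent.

€0.06

Pre-tax income = €210,000 − €120,400.00 = €89,600.00.
Net income = €89,600.00 × (1 − 0.23) = €68,992.00.
EPS = €68,992.00 ÷ 1,183,000 = €0.06.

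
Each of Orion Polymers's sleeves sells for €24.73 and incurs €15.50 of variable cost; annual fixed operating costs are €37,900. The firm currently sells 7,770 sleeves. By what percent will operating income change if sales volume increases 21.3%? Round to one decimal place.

+45.2%

Total contribution margin = 7,770 × €9.23 = €71,717.10.
Subtracting fixed costs: EBIT = €71,717.10 − €37,900 = €33,817.10.
DOL = contribution ÷ EBIT = €71,717.10 ÷ €33,817.10 = 2.1207.
Operating income changes by 2.1207 × +21.3% = +45.2%.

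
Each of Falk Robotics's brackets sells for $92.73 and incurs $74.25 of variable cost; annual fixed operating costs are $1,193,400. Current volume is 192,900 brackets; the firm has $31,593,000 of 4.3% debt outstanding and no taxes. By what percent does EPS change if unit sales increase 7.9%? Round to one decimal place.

Total contribution margin = 192,900 × $18.48 = $3,564,792.00.
Operating income = contribution − fixed costs = $3,564,792.00 − $1,193,400 = $2,371,392.00.
Interest = $1,358,499.00, so EBIT − I = $1,012,893.00.
DCL = total CM / (EBIT − I) = $3,564,792.00 / $1,012,893.00 = 3.5194.
%ΔEPS = DCL × %ΔSales = 3.5194 × +7.9% = +27.8%.

+27.8%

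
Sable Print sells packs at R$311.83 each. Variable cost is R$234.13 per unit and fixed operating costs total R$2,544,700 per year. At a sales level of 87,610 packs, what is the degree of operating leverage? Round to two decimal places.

Total contribution margin = 87,610 × R$77.70 = R$6,807,297.00.
EBIT = R$6,807,297.00 − R$2,544,700 = R$4,262,597.00.
DOL = contribution ÷ EBIT = R$6,807,297.00 ÷ R$4,262,597.00 = 1.5970.

1.60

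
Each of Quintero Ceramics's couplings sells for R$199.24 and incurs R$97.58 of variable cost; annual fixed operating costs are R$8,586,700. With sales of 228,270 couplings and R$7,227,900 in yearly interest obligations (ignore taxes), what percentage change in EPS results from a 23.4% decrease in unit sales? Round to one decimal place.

-73.5%

Total contribution margin = 228,270 × R$101.66 = R$23,205,928.20.
EBIT = R$23,205,928.20 − R$8,586,700 = R$14,619,228.20.
After interest of R$7,227,900.00, pre-tax earnings = R$7,391,328.20.
Degree of combined leverage = contribution ÷ (EBIT − I) = R$23,205,928.20 ÷ R$7,391,328.20 = 3.1396.
EPS therefore changes by 3.1396 × (-23.4%) = -73.5%.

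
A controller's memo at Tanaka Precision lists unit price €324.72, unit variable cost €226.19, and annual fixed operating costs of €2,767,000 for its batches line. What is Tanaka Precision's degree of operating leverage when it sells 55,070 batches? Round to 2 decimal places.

Total contribution margin = 55,070 × €98.53 = €5,426,047.10.
Operating income = contribution − fixed costs = €5,426,047.10 − €2,767,000 = €2,659,047.10.
Degree of operating leverage = €5,426,047.10 / €2,659,047.10 = 2.0406.

2.04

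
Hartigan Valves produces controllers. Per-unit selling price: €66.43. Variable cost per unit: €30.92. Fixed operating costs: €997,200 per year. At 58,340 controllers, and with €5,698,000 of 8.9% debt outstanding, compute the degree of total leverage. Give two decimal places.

Total contribution margin = 58,340 × €35.51 = €2,071,653.40.
EBIT = €2,071,653.40 − €997,200 = €1,074,453.40. Interest = €507,122.00, so EBIT − I = €567,331.40.
DCL = contribution ÷ (EBIT − I) = €2,071,653.40 ÷ €567,331.40 = 3.6516.

3.65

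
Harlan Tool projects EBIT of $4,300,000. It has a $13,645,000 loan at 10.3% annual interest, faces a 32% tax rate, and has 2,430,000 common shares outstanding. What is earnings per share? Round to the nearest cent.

Interest = $1,405,435.00, so EBT = $4,300,000 − $1,405,435.00 = $2,894,565.00.
Net income = $2,894,565.00 × (1 − 0.32) = $1,968,304.20.
EPS = $1,968,304.20 ÷ 2,430,000 = $0.81.

$0.81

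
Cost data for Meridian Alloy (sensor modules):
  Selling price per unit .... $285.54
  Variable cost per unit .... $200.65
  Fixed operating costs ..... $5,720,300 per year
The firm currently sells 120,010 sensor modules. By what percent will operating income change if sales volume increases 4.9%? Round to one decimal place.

+11.2%

At 120,010 units, contribution = 120,010 × $84.89 = $10,187,648.90.
Subtracting fixed costs: EBIT = $10,187,648.90 − $5,720,300 = $4,467,348.90.
Degree of operating leverage = $10,187,648.90 / $4,467,348.90 = 2.2805.
Operating income changes by 2.2805 × +4.9% = +11.2%.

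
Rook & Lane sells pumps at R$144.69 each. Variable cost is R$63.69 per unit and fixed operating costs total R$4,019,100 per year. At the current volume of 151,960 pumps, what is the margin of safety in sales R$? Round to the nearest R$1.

R$14,807,789

Contribution margin per unit = R$144.69 − R$63.69 = R$81.00. Break-even units = R$4,019,100 ÷ R$81.00 = 49,618.52; break-even revenue = 49,618.52 × R$144.69 = R$7,179,303.44.
Actual sales revenue = 151,960 × R$144.69 = R$21,987,092.40.
Margin of safety = R$21,987,092.40 − R$7,179,303.44 = R$14,807,789.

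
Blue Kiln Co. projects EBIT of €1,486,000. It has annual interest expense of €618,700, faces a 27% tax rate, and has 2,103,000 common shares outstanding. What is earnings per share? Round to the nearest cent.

Interest = €618,700.00, so EBT = €1,486,000 − €618,700.00 = €867,300.00.
Net income = €867,300.00 × (1 − 0.27) = €633,129.00.
EPS = €633,129.00 ÷ 2,103,000 = €0.30.

€0.30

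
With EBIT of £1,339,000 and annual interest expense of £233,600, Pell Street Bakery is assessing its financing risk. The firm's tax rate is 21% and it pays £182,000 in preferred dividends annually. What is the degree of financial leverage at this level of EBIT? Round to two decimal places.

1.53

Annual interest charges come to £233,600.00.
Pre-tax preferred-dividend burden = £182,000 ÷ (1 − 0.21) = £230,379.75.
DFL = EBIT ÷ [EBIT − I − D_p/(1−t)] = £1,339,000 ÷ [£1,339,000 − £233,600.00 − £230,379.75] = £1,339,000 ÷ £875,020.25 = 1.5303.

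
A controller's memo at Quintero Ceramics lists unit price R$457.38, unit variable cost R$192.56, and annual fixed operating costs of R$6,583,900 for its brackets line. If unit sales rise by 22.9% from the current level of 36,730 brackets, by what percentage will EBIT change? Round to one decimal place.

At 36,730 units, contribution = 36,730 × R$264.82 = R$9,726,838.60.
EBIT = R$9,726,838.60 − R$6,583,900 = R$3,142,938.60.
So DOL = total CM / EBIT = R$9,726,838.60 / R$3,142,938.60 = 3.0948.
%ΔEBIT = DOL × %ΔSales = 3.0948 × +22.9% = +70.9%.

+70.9%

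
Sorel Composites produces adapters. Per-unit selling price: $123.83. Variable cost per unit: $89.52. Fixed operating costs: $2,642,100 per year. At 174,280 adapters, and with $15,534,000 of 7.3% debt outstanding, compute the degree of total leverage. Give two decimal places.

2.71

Total contribution margin = 174,280 × $34.31 = $5,979,546.80.
EBIT = $5,979,546.80 − $2,642,100 = $3,337,446.80. Interest = $1,133,982.00.
DOL = $5,979,546.80 ÷ $3,337,446.80 = 1.7917; DFL = $3,337,446.80 ÷ $2,203,464.80 = 1.5146.
Combined leverage = 1.7917 × 1.5146 = 2.7137.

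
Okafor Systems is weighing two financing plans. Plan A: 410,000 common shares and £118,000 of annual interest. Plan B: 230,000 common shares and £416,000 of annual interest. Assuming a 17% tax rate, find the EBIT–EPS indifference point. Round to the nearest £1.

£796,778

Set EPS_A = EPS_B: (EBIT − £118,000)(1 − 0.17) ÷ 410,000 = (EBIT − £416,000)(1 − 0.17) ÷ 230,000.
The (1 − t) factor cancels: (EBIT − 118,000) × 230,000 = (EBIT − 416,000) × 410,000.
Solving, EBIT = (416,000·410,000 − 118,000·230,000) / (410,000 − 230,000) = 143,420,000,000 / 180,000 = 796,777.78.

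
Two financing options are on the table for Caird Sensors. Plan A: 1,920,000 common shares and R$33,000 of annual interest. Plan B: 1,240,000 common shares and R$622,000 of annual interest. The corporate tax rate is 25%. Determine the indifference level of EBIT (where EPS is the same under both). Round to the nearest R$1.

R$1,696,059

At indifference, (EBIT − 33,000)(1 − t)/1,920,000 = (EBIT − 622,000)(1 − t)/1,240,000.
The (1 − t) factor cancels: (EBIT − 33,000) × 1,240,000 = (EBIT − 622,000) × 1,920,000.
EBIT × (1,920,000 − 1,240,000) = 622,000 × 1,920,000 − 33,000 × 1,240,000 = 1,153,320,000,000, so EBIT = 1,153,320,000,000 ÷ 680,000 = 1,696,058.82.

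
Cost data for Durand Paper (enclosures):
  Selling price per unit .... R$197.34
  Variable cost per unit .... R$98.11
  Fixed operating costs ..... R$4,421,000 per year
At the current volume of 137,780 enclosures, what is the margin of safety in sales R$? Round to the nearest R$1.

Contribution margin per unit = R$197.34 − R$98.11 = R$99.23. Break-even units = R$4,421,000 ÷ R$99.23 = 44,553.06; break-even revenue = 44,553.06 × R$197.34 = R$8,792,100.57.
Actual sales revenue = 137,780 × R$197.34 = R$27,189,505.20.
Margin of safety = R$27,189,505.20 − R$8,792,100.57 = R$18,397,405.

R$18,397,405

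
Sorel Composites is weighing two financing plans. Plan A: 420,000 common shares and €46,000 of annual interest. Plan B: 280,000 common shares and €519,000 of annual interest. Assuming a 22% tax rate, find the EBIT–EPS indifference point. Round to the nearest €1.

At indifference, (EBIT − 46,000)(1 − t)/420,000 = (EBIT − 519,000)(1 − t)/280,000.
The (1 − t) factor cancels: (EBIT − 46,000) × 280,000 = (EBIT − 519,000) × 420,000.
EBIT × (420,000 − 280,000) = 519,000 × 420,000 − 46,000 × 280,000 = 205,100,000,000, so EBIT = 205,100,000,000 ÷ 140,000 = 1,465,000.00.

€1,465,000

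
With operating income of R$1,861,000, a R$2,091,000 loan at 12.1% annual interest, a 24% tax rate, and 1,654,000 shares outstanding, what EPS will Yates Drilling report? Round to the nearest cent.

R$0.74

Interest = R$253,011.00, so EBT = R$1,861,000 − R$253,011.00 = R$1,607,989.00.
Net income = R$1,607,989.00 × (1 − 0.24) = R$1,222,071.64.
Per share: R$1,222,071.64 / 1,654,000 shares = R$0.74.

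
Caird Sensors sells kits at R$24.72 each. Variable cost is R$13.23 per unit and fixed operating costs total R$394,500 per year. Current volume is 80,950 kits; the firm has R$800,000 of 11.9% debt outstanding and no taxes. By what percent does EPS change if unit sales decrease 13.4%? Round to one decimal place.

-28.3%

At 80,950 units, contribution = 80,950 × R$11.49 = R$930,115.50.
Subtracting fixed costs: EBIT = R$930,115.50 − R$394,500 = R$535,615.50.
Interest = R$95,200.00, so EBIT − I = R$440,415.50.
Degree of combined leverage = contribution ÷ (EBIT − I) = R$930,115.50 ÷ R$440,415.50 = 2.1119.
%ΔEPS = DCL × %ΔSales = 2.1119 × -13.4% = -28.3%.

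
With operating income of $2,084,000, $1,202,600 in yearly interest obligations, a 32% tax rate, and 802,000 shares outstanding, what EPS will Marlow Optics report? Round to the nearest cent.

Interest = $1,202,600.00, so EBT = $2,084,000 − $1,202,600.00 = $881,400.00.
After tax at 32%: net income = $881,400.00 × 0.68 = $599,352.00.
EPS = $599,352.00 ÷ 802,000 = $0.75.

$0.75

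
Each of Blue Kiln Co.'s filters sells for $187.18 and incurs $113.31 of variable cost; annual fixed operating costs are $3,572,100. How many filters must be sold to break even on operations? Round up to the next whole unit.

Unit CM = price − variable cost = $187.18 − $113.31 = $73.87.
Break-even volume = fixed costs ÷ CM per unit = $3,572,100 ÷ $73.87 = 48,356.57, so 48,357 filters.

48,357 filters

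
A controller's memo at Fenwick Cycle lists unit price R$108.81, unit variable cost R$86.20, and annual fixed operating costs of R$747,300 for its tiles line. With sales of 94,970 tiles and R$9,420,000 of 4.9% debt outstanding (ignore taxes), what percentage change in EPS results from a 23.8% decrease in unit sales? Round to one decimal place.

-54.5%

Contribution at this volume is 94,970 × R$22.61 = R$2,147,271.70.
EBIT = R$2,147,271.70 − R$747,300 = R$1,399,971.70.
After interest of R$461,580.00, pre-tax earnings = R$938,391.70.
DCL = total CM / (EBIT − I) = R$2,147,271.70 / R$938,391.70 = 2.2882.
%ΔEPS = DCL × %ΔSales = 2.2882 × -23.8% = -54.5%.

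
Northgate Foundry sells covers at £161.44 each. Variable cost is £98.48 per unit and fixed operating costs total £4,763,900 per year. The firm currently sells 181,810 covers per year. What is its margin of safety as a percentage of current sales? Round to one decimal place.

Contribution margin per unit = £161.44 − £98.48 = £62.96. Break-even units = £4,763,900 ÷ £62.96 = 75,665.50; break-even revenue = 75,665.50 × £161.44 = £12,215,438.63.
Current sales = 181,810 × £161.44 = £29,351,406.40.
Margin of safety = (£29,351,406.40 − £12,215,438.63) ÷ £29,351,406.40 = 58.4%.

58.4%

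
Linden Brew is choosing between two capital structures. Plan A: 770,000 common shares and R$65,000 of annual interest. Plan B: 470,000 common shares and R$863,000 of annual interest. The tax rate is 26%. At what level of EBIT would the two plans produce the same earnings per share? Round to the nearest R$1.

Set EPS_A = EPS_B: (EBIT − R$65,000)(1 − 0.26) ÷ 770,000 = (EBIT − R$863,000)(1 − 0.26) ÷ 470,000.
The (1 − t) factor cancels: (EBIT − 65,000) × 470,000 = (EBIT − 863,000) × 770,000.
EBIT × (770,000 − 470,000) = 863,000 × 770,000 − 65,000 × 470,000 = 633,960,000,000, so EBIT = 633,960,000,000 ÷ 300,000 = 2,113,200.00.

R$2,113,200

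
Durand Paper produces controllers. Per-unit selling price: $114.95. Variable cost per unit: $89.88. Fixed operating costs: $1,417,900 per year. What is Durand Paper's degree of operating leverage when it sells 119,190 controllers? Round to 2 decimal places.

1.90

At 119,190 units, contribution = 119,190 × $25.07 = $2,988,093.30.
Subtracting fixed costs: EBIT = $2,988,093.30 − $1,417,900 = $1,570,193.30.
Degree of operating leverage = $2,988,093.30 / $1,570,193.30 = 1.9030.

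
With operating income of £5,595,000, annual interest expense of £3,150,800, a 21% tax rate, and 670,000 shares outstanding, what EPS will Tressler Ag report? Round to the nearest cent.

£2.88

Interest = £3,150,800.00, so EBT = £5,595,000 − £3,150,800.00 = £2,444,200.00.
Net income = £2,444,200.00 × (1 − 0.21) = £1,930,918.00.
Per share: £1,930,918.00 / 670,000 shares = £2.88.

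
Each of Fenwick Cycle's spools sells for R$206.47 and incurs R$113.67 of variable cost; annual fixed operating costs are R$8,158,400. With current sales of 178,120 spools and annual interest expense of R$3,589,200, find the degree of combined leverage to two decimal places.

3.46

Total contribution margin = 178,120 × R$92.80 = R$16,529,536.00.
Operating income = contribution − fixed costs = R$16,529,536.00 − R$8,158,400 = R$8,371,136.00. Interest = R$3,589,200.00.
DOL = R$16,529,536.00 ÷ R$8,371,136.00 = 1.9746; DFL = R$8,371,136.00 ÷ R$4,781,936.00 = 1.7506.
DCL = DOL × DFL = 1.9746 × 1.7506 = 3.4567.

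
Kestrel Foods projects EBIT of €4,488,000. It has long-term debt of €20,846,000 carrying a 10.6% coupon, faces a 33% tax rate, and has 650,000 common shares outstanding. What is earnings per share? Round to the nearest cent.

€2.35

Pre-tax income = €4,488,000 − €2,209,676.00 = €2,278,324.00.
Net income = €2,278,324.00 × (1 − 0.33) = €1,526,477.08.
Per share: €1,526,477.08 / 650,000 shares = €2.35.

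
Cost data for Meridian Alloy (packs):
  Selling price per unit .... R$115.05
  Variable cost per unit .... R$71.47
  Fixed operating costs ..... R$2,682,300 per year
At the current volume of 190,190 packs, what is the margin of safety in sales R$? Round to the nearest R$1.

R$14,800,161

Each unit contributes R$115.05 − R$71.47 = R$43.58. Break-even units = R$2,682,300 ÷ R$43.58 = 61,548.88; break-even revenue = 61,548.88 × R$115.05 = R$7,081,198.14.
Actual sales revenue = 190,190 × R$115.05 = R$21,881,359.50.
Margin of safety = R$21,881,359.50 − R$7,081,198.14 = R$14,800,161.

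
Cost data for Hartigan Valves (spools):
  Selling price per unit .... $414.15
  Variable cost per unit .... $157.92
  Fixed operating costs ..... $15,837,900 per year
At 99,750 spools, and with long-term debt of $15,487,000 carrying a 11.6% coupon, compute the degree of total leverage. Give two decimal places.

3.23

Total contribution margin = 99,750 × $256.23 = $25,558,942.50.
Operating income = contribution − fixed costs = $25,558,942.50 − $15,837,900 = $9,721,042.50. Interest = $1,796,492.00, so EBIT − I = $7,924,550.50.
Degree of total leverage = total CM / (EBIT − interest) = $25,558,942.50 / $7,924,550.50 = 3.2253.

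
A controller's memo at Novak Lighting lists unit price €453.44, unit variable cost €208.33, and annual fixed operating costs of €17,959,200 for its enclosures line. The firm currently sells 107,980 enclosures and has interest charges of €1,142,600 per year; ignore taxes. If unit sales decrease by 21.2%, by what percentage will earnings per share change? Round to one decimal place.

-76.2%

Contribution at this volume is 107,980 × €245.11 = €26,466,977.80.
Operating income = contribution − fixed costs = €26,466,977.80 − €17,959,200 = €8,507,777.80.
Interest = €1,142,600.00, so EBIT − I = €7,365,177.80.
Degree of combined leverage = contribution ÷ (EBIT − I) = €26,466,977.80 ÷ €7,365,177.80 = 3.5935.
EPS therefore changes by 3.5935 × (-21.2%) = -76.2%.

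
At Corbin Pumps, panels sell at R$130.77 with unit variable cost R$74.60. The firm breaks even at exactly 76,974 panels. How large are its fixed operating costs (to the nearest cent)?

Each unit contributes R$130.77 − R$74.60 = R$56.17.
Fixed costs = break-even units × CM = 76,974 × R$56.17 = R$4,323,629.58.

R$4,323,629.58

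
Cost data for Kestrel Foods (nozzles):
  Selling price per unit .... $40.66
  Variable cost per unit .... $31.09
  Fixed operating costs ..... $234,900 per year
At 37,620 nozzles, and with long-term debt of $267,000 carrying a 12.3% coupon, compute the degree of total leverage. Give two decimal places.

3.90

At 37,620 units, contribution = 37,620 × $9.57 = $360,023.40.
EBIT = $360,023.40 − $234,900 = $125,123.40. Interest = $32,841.00.
DOL = $360,023.40 ÷ $125,123.40 = 2.8773; DFL = $125,123.40 ÷ $92,282.40 = 1.3559.
Combined leverage = 2.8773 × 1.3559 = 3.9013.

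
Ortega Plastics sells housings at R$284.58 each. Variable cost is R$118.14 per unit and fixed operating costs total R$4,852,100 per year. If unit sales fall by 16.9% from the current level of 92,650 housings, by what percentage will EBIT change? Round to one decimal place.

-24.7%

At 92,650 units, contribution = 92,650 × R$166.44 = R$15,420,666.00.
Operating income = contribution − fixed costs = R$15,420,666.00 − R$4,852,100 = R$10,568,566.00.
Degree of operating leverage = R$15,420,666.00 / R$10,568,566.00 = 1.4591.
%ΔEBIT = DOL × %ΔSales = 1.4591 × -16.9% = -24.7%.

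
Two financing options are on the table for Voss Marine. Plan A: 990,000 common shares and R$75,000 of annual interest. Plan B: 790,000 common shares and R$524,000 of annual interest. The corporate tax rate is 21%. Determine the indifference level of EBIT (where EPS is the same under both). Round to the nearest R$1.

R$2,297,550

Set EPS_A = EPS_B: (EBIT − R$75,000)(1 − 0.21) ÷ 990,000 = (EBIT − R$524,000)(1 − 0.21) ÷ 790,000.
The (1 − t) factor cancels: (EBIT − 75,000) × 790,000 = (EBIT − 524,000) × 990,000.
EBIT × (990,000 − 790,000) = 524,000 × 990,000 − 75,000 × 790,000 = 459,510,000,000, so EBIT = 459,510,000,000 ÷ 200,000 = 2,297,550.00.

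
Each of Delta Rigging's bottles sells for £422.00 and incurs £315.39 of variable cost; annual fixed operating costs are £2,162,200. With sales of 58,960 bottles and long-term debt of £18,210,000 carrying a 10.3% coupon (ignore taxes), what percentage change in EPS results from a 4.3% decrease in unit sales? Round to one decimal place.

Contribution at this volume is 58,960 × £106.61 = £6,285,725.60.
Subtracting fixed costs: EBIT = £6,285,725.60 − £2,162,200 = £4,123,525.60.
Interest = £1,875,630.00, so EBIT − I = £2,247,895.60.
Degree of combined leverage = contribution ÷ (EBIT − I) = £6,285,725.60 ÷ £2,247,895.60 = 2.7963.
EPS therefore changes by 2.7963 × (-4.3%) = -12.0%.

-12.0%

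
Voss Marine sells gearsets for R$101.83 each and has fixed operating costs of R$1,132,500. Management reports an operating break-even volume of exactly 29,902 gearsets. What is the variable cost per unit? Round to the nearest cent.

R$63.96

At break-even, FC = Q × (P − VC), so P − VC = R$1,132,500 ÷ 29,902 = R$37.8737.
Variable cost per unit = R$101.83 − R$37.8737 = R$63.96.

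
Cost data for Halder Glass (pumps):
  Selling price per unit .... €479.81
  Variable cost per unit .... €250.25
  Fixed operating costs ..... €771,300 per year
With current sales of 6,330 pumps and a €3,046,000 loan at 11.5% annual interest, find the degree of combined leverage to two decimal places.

Contribution at this volume is 6,330 × €229.56 = €1,453,114.80.
EBIT = €1,453,114.80 − €771,300 = €681,814.80. Interest = €350,290.00, so EBIT − I = €331,524.80.
DCL = contribution ÷ (EBIT − I) = €1,453,114.80 ÷ €331,524.80 = 4.3831.

4.38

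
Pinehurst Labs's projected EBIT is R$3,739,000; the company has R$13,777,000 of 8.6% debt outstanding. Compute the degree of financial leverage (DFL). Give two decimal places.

1.46

Annual interest charges come to R$1,184,822.00.
Degree of financial leverage = EBIT / (EBIT − interest) = R$3,739,000 / R$2,554,178.00 = 1.4639.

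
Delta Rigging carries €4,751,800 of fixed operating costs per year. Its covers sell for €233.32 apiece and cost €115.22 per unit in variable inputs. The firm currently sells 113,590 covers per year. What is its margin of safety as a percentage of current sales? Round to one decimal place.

Unit CM = price − variable cost = €233.32 − €115.22 = €118.10. Break-even units = €4,751,800 ÷ €118.10 = 40,235.39; break-even revenue = 40,235.39 × €233.32 = €9,387,722.07.
Current sales = 113,590 × €233.32 = €26,502,818.80.
Margin of safety = (€26,502,818.80 − €9,387,722.07) ÷ €26,502,818.80 = 64.6%.

64.6%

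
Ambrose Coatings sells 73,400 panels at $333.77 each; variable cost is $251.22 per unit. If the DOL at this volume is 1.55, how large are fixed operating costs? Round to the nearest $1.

Total contribution margin = 73,400 × $82.55 = $6,059,170.00.
Since DOL = CM ÷ EBIT, EBIT = $6,059,170.00 ÷ 1.55 = $3,909,141.94.
Fixed costs = CM − EBIT = $6,059,170.00 − $3,909,141.94 = $2,150,028.

$2,150,028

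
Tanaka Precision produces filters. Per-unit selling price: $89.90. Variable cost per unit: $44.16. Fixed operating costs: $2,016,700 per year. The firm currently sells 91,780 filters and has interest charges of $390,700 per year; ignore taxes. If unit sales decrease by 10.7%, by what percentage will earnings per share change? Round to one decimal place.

At 91,780 units, contribution = 91,780 × $45.74 = $4,198,017.20.
EBIT = $4,198,017.20 − $2,016,700 = $2,181,317.20.
Interest = $390,700.00, so EBIT − I = $1,790,617.20.
DCL = total CM / (EBIT − I) = $4,198,017.20 / $1,790,617.20 = 2.3445.
EPS therefore changes by 2.3445 × (-10.7%) = -25.1%.

-25.1%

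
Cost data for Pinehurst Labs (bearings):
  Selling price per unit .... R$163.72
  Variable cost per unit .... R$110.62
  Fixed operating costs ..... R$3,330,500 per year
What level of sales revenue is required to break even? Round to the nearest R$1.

R$10,268,728

Contribution margin per unit = R$163.72 − R$110.62 = R$53.10, a CM ratio of R$53.10 ÷ R$163.72 = 0.3243.
Break-even revenue = fixed costs × price ÷ CM = R$3,330,500 × R$163.72 ÷ R$53.10 = R$10,268,728.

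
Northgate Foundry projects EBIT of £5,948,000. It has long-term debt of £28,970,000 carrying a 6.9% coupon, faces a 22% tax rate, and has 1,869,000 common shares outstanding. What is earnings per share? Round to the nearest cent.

Interest = £1,998,930.00, so EBT = £5,948,000 − £1,998,930.00 = £3,949,070.00.
After tax at 22%: net income = £3,949,070.00 × 0.78 = £3,080,274.60.
EPS = £3,080,274.60 ÷ 1,869,000 = £1.65.

£1.65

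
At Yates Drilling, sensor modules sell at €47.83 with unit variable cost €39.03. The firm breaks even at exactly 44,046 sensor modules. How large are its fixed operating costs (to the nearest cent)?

Each unit contributes €47.83 − €39.03 = €8.80.
Fixed costs = break-even units × CM = 44,046 × €8.80 = €387,604.80.

€387,604.80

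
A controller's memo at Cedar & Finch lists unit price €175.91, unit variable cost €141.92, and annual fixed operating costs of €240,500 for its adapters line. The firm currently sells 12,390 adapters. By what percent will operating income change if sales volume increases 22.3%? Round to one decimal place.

+52.0%

At 12,390 units, contribution = 12,390 × €33.99 = €421,136.10.
Operating income = contribution − fixed costs = €421,136.10 − €240,500 = €180,636.10.
Degree of operating leverage = €421,136.10 / €180,636.10 = 2.3314.
Operating income changes by 2.3314 × +22.3% = +52.0%.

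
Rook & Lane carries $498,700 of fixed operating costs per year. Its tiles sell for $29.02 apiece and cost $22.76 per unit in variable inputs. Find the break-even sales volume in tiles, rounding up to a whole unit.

79,665 tiles

Each unit contributes $29.02 − $22.76 = $6.26.
Break-even Q = $498,700 / $6.26 = 79,664.54 → 79,665 tiles.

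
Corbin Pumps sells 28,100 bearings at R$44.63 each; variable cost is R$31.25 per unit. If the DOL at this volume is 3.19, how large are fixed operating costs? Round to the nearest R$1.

R$258,117

Contribution at this volume is 28,100 × R$13.38 = R$375,978.00.
Since DOL = CM ÷ EBIT, EBIT = R$375,978.00 ÷ 3.19 = R$117,861.44.
And FC = contribution − EBIT = R$375,978.00 − R$117,861.44 = R$258,117.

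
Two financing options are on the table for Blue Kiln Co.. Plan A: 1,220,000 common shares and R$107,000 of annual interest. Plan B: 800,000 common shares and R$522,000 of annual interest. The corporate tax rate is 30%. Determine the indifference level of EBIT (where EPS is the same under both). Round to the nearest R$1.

Set EPS_A = EPS_B: (EBIT − R$107,000)(1 − 0.30) ÷ 1,220,000 = (EBIT − R$522,000)(1 − 0.30) ÷ 800,000.
The (1 − t) factor cancels: (EBIT − 107,000) × 800,000 = (EBIT − 522,000) × 1,220,000.
Solving, EBIT = (522,000·1,220,000 − 107,000·800,000) / (1,220,000 − 800,000) = 551,240,000,000 / 420,000 = 1,312,476.19.

R$1,312,476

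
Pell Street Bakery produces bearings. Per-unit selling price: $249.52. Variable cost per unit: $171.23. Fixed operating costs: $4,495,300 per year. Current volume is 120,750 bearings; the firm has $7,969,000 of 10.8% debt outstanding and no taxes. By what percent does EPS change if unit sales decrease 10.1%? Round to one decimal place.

-23.3%

Total contribution margin = 120,750 × $78.29 = $9,453,517.50.
Subtracting fixed costs: EBIT = $9,453,517.50 − $4,495,300 = $4,958,217.50.
After interest of $860,652.00, pre-tax earnings = $4,097,565.50.
Degree of combined leverage = contribution ÷ (EBIT − I) = $9,453,517.50 ÷ $4,097,565.50 = 2.3071.
%ΔEPS = DCL × %ΔSales = 2.3071 × -10.1% = -23.3%.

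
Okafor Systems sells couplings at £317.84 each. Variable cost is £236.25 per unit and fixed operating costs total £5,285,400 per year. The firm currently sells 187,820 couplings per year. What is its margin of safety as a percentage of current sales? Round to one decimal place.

65.5%

Each unit contributes £317.84 − £236.25 = £81.59. Break-even units = £5,285,400 ÷ £81.59 = 64,780.00; break-even revenue = 64,780.00 × £317.84 = £20,589,674.42.
Actual sales revenue = 187,820 × £317.84 = £59,696,708.80.
Margin of safety = (£59,696,708.80 − £20,589,674.42) ÷ £59,696,708.80 = 65.5%.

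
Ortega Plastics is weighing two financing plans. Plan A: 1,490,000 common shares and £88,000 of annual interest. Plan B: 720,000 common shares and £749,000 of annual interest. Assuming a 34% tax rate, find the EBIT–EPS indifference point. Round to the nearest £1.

At indifference, (EBIT − 88,000)(1 − t)/1,490,000 = (EBIT − 749,000)(1 − t)/720,000.
Cancelling (1 − t) and cross-multiplying: 720,000·(EBIT − 88,000) = 1,490,000·(EBIT − 749,000).
EBIT × (1,490,000 − 720,000) = 749,000 × 1,490,000 − 88,000 × 720,000 = 1,052,650,000,000, so EBIT = 1,052,650,000,000 ÷ 770,000 = 1,367,077.92.

£1,367,078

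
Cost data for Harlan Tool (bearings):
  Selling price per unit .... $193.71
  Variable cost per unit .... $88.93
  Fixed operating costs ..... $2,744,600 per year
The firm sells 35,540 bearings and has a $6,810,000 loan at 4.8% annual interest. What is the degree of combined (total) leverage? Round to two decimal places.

At 35,540 units, contribution = 35,540 × $104.78 = $3,723,881.20.
Operating income = contribution − fixed costs = $3,723,881.20 − $2,744,600 = $979,281.20. Interest = $326,880.00, so EBIT − I = $652,401.20.
Degree of total leverage = total CM / (EBIT − interest) = $3,723,881.20 / $652,401.20 = 5.7080.

5.71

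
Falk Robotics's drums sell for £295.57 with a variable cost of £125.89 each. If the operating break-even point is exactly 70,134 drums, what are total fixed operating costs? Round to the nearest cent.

Contribution margin per unit = £295.57 − £125.89 = £169.68.
Fixed costs = break-even units × CM = 70,134 × £169.68 = £11,900,337.12.

£11,900,337.12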